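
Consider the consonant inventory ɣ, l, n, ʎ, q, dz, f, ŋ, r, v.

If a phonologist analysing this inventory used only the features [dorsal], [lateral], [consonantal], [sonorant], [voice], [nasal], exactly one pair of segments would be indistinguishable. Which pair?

Both /v/ and /dz/ are [−dorsal], [−lateral], [+consonantal], [−sonorant], [+voice], [−nasal]. Since the list omits [continuant], [labial] and [coronal] — which do distinguish the voiced labiodental fricative from the voiced alveolar affricate — this pair collapses; all other pairs remain distinct.

v, dz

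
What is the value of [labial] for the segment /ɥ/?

As the labial-palatal glide, /ɥ/ is [+labial].

[+labial]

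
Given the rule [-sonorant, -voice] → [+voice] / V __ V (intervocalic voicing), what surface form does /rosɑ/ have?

Only /s/ occurs between two vowels (/o/ __ /ɑ/) and matches the structural description. It is a voiceless alveolar fricative, so [-sonorant, -voice] holds; changing it to [+voice] with all other features held fixed yields /z/ (voiced alveolar fricative). No other segment meets both the structural description and the environment, so the output is [rozɑ].

[rozɑ]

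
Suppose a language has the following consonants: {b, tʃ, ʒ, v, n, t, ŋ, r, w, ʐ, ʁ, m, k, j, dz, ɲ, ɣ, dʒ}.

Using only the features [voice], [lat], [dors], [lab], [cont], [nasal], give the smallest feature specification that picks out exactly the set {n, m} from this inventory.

[+nasal, -dors]

The class [+nasal], [-dorsal] has exactly /n, m/ as its extension in this inventory. No smaller conjunction from the listed features achieves this: [-dorsal] alone would also admit /b, tʃ, ʒ, v, …/; [+nasal] alone would also admit /ŋ, ɲ/; and checking the remaining single features turns up none with this extension.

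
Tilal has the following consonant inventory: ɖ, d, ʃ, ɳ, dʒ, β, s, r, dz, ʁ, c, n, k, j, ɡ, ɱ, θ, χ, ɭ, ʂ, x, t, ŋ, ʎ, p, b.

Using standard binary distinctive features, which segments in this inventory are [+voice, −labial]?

Checking each segment against [+voice], [−labial]: /ɖ/ (voiced retroflex stop), /d/ (voiced alveolar stop), /ɳ/ (retroflex nasal), /dʒ/ (voiced postalveolar affricate), /r/ (alveolar trill), /dz/ (voiced alveolar affricate), among others, satisfy every feature; every other segment in the inventory fails at least one.

ɖ, d, ɳ, dʒ, r, dz, ʁ, n, j, ɡ, ɭ, ŋ, ʎ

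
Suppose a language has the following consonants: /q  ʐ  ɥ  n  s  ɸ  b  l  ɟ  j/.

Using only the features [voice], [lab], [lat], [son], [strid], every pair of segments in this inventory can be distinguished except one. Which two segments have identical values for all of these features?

j, n

Both /j/ and /n/ are [+voice], [-labial], [-lateral], [+sonorant], [-strident]. Since the list omits [nasal], [continuant] and [dorsal] — which do distinguish the palatal glide from the alveolar nasal — this pair collapses; all other pairs remain distinct.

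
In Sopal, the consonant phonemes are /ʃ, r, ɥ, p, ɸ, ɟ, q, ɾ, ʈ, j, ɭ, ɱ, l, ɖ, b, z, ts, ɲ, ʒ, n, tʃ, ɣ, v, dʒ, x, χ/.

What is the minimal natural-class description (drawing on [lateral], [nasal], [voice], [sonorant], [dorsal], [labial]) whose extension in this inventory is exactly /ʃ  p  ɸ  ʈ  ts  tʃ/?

/ʃ, p, ɸ, ʈ, ts, tʃ/ are all [−voice], [−dorsal], and no other segment in the inventory matches both values. Dropping any one of them over-generates: [−dorsal] alone would also admit /r, ɾ, ɭ, ɱ, …/; [−voice] alone would also admit /q, x, χ/. No other single listed feature picks out exactly this set either, so fewer than two features will not do.

[−voice, −dorsal]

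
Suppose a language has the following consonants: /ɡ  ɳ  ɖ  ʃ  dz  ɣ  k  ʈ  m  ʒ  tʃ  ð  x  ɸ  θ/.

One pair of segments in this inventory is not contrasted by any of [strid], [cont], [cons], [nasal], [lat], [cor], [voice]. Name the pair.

ɸ, x

Both /ɸ/ and /x/ are [−strident], [+continuant], [+consonantal], [−nasal], [−lateral], [−coronal], [−voice]. Since the list omits [labial] and [dorsal] — which do distinguish the voiceless bilabial fricative from the voiceless velar fricative — this pair collapses; all other pairs remain distinct.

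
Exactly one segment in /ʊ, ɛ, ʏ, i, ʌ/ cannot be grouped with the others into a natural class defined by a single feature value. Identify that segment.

/ʏ, ɛ, ʌ, ʊ/ are all [-tense], but /i/ (high front unrounded tense vowel) is [+tense]. No other single segment can be removed to leave a set sharing one feature value that the removed segment lacks, so /i/ is the odd one out.

i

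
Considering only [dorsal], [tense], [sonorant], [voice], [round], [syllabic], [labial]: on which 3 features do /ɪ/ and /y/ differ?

The two segments share [+dorsal], [+sonorant], [+voice], [+syllabic]. The only features from the list on which they differ: /ɪ/ is [-labial] while /y/ is [+labial]; /ɪ/ is [-round] while /y/ is [+round]; /ɪ/ is [-tense] while /y/ is [+tense].

[labial], [round], [tense]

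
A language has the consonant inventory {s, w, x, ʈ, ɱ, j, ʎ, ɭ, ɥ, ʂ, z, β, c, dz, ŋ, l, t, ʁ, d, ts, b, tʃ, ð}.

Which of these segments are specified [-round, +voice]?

ɱ, j, ʎ, ɭ, z, β, dz, ŋ, l, ʁ, d, b, ð

Eliminate segments failing any feature: /s, x, ʈ, ʂ, c, t, ts, tʃ/ are [-voice]; /w, ɥ/ are [+round]. The remaining /ɱ, j, ʎ, ɭ, z, β, dz, ŋ, l, ʁ, d, b, ð/ satisfy [-round], [+voice].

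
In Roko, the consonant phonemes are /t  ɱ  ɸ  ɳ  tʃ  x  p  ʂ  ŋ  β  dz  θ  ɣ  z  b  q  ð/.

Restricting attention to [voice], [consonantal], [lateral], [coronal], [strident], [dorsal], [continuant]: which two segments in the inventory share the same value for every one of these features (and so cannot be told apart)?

ɱ, b

/ɱ/ (labiodental nasal) and /b/ (voiced bilabial stop) are both [+voice], [+consonantal], [-lateral], [-coronal], [-strident], [-dorsal], [-continuant], so none of the listed features separates them. (They do differ in [sonorant] and [nasal], which are not among the given features.) Every other pair in the inventory differs on at least one listed feature.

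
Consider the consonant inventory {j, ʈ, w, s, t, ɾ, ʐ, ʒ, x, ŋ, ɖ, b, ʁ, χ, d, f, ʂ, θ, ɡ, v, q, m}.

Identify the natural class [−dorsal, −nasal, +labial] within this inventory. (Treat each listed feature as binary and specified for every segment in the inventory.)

b, f, v

Eliminate segments failing any feature: /j, w, x, ŋ, ʁ, χ, ɡ, q/ are [+dorsal]; /ʈ, s, t, ɾ, ʐ, ʒ, ɖ, d, ʂ, θ/ are [−labial]; /m/ is [+nasal]. The remaining /b, f, v/ satisfy [−dorsal], [−nasal], [+labial].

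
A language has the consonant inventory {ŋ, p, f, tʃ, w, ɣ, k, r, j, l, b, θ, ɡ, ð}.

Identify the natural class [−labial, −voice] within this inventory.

tʃ, k, θ

Eliminate segments failing any feature: /ŋ, ɣ, r, j, l, ɡ, ð/ are [+voice]; /p, f, w, b/ are [+labial]. The remaining /tʃ, k, θ/ satisfy [−labial], [−voice].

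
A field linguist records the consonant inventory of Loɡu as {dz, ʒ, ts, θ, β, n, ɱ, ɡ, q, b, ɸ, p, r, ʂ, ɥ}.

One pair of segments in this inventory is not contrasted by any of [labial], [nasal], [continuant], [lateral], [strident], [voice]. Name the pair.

Both /ɥ/ and /β/ are [+labial], [−nasal], [+continuant], [−lateral], [−strident], [+voice]. Since the list omits [sonorant], [round] and [dorsal] — which do distinguish the labial-palatal glide from the voiced bilabial fricative — this pair collapses; all other pairs remain distinct.

ɥ, β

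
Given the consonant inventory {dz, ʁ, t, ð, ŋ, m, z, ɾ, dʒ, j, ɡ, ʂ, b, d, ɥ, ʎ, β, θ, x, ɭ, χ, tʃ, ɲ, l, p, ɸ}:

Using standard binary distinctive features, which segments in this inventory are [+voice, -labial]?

First, the [+voice] segments are /dz, ʁ, ð, ŋ, m, z, ɾ, dʒ, j, ɡ, b, d, ɥ, ʎ, β, ɭ, ɲ, l/.
Within that set, [-labial] leaves /dz, ʁ, ð, ŋ, z, ɾ, dʒ, j, ɡ, d, ʎ, ɭ, ɲ, l/.

dz, ʁ, ð, ŋ, z, ɾ, dʒ, j, ɡ, d, ʎ, ɭ, ɲ, l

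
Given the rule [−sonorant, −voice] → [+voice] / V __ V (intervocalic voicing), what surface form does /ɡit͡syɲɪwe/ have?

[ɡid͡zyɲɪwe]

The only segment in the rule's environment that also matches [−sonorant, −voice] is /t͡s/. Applying [+voice] turns the voiceless alveolar affricate into /d͡z/ (voiced alveolar affricate), giving [ɡid͡zyɲɪwe].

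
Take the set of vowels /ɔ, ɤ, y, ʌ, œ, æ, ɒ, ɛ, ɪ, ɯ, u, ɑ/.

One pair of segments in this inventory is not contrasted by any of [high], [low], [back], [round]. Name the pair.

/ʌ/ (mid back unrounded lax vowel) and /ɤ/ (mid back unrounded tense vowel) are both [-high], [-low], [+back], [-round], so none of the listed features separates them. (They do differ in [tense], which is not among the given features.) Every other pair in the inventory differs on at least one listed feature.

ʌ, ɤ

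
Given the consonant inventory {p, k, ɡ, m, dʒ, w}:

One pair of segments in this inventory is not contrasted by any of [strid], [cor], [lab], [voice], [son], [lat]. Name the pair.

/w/ (labial-velar glide) and /m/ (bilabial nasal) are both [-strident], [-coronal], [+labial], [+voice], [+sonorant], [-lateral], so none of the listed features separates them. (They do differ in [nasal], [continuant], [round] and [dorsal], which are not among the given features.) Every other pair in the inventory differs on at least one listed feature.

w, m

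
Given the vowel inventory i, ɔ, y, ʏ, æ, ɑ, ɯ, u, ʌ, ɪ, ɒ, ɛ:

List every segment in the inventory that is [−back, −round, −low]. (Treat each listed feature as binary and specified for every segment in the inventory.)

Eliminate segments failing any feature: /ɔ, ɑ, ɯ, u, ʌ, ɒ/ are [+back]; /y, ʏ/ are [+round]; /æ/ is [+low]. The remaining /i, ɪ, ɛ/ satisfy [−back], [−round], [−low].

i, ɪ, ɛ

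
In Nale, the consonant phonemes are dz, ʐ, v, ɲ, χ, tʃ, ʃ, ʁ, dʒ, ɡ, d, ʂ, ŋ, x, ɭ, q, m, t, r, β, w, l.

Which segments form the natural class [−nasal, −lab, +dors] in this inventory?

The [−nasal] segments are /dz, ʐ, v, χ, tʃ, ʃ, ʁ, dʒ, ɡ, d, ʂ, x, ɭ, q, t, r, β, w, l/.
Intersecting with [−labial] gives /dz, ʐ, χ, tʃ, ʃ, ʁ, dʒ, ɡ, d, ʂ, x, ɭ, q, t, r, l/.
Among these, [+dorsal] leaves /χ, ʁ, ɡ, x, q/.

χ, ʁ, ɡ, x, q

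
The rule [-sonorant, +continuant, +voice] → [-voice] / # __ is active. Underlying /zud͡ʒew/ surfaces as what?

/z/ satisfies [-sonorant, +continuant, +voice] and sits in # __. The [-voice] counterpart of the voiced alveolar fricative is /s/. Other segments in /zud͡ʒew/ either fail the structural description or are not in the environment, so the surface form is [sud͡ʒew].

[sud͡ʒew]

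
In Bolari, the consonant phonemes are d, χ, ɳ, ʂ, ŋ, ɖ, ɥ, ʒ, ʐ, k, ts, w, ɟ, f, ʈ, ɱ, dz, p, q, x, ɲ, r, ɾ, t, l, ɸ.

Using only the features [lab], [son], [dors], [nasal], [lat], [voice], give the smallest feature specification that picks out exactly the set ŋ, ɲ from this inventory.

[+nasal, +dors]

The class [+nasal], [+dorsal] has exactly /ŋ, ɲ/ as its extension in this inventory. No smaller conjunction from the listed features achieves this: [+dorsal] alone would also admit /χ, ɥ, k, w, …/; [+nasal] alone would also admit /ɳ, ɱ/; and checking the remaining single features turns up none with this extension.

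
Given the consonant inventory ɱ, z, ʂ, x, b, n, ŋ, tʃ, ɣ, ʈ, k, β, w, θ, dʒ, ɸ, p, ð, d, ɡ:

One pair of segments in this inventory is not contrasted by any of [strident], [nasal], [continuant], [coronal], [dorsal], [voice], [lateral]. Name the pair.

/ɣ/ (voiced velar fricative) and /w/ (labial-velar glide) are both [−strident], [−nasal], [+continuant], [−coronal], [+dorsal], [+voice], [−lateral], so none of the listed features separates them. (They do differ in [sonorant], [labial] and [round], which are not among the given features.) Every other pair in the inventory differs on at least one listed feature.

ɣ, w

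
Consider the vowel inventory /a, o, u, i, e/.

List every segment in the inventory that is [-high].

a, o, e

The feature [high] marks segments produced with the tongue body raised. In this inventory /a, o, e/ lack that property, so they are [-high]; /u, i/ are [+high].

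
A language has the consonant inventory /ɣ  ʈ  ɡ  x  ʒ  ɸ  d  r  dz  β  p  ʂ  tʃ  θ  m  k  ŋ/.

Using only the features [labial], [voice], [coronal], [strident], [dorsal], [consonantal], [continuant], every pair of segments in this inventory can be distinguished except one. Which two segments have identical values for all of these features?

ɡ, ŋ

Both /ɡ/ and /ŋ/ are [−labial], [+voice], [−coronal], [−strident], [+dorsal], [+consonantal], [−continuant]. Since the list omits [sonorant] and [nasal] — which do distinguish the voiced velar stop from the velar nasal — this pair collapses; all other pairs remain distinct.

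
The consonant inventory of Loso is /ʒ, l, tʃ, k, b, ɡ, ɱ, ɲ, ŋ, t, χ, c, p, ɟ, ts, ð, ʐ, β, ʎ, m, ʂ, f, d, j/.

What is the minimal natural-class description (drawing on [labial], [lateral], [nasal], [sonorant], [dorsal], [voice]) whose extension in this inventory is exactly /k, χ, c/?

[−voice, +dorsal]

The class [−voice], [+dorsal] has exactly /k, χ, c/ as its extension in this inventory. No smaller conjunction from the listed features achieves this: [+dorsal] alone would also admit /ɡ, ɲ, ŋ, ɟ, …/; [−voice] alone would also admit /tʃ, t, p, ts, …/; and checking the remaining single features turns up none with this extension.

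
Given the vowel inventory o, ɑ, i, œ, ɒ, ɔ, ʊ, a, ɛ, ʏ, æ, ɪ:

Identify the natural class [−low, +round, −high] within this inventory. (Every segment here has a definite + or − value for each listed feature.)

o, œ, ɔ

The [−low] segments are /o, i, œ, ɔ, ʊ, ɛ, ʏ, ɪ/.
Among these, [+round] gives /o, œ, ɔ, ʊ, ʏ/.
Within that set, [−high] leaves /o, œ, ɔ/.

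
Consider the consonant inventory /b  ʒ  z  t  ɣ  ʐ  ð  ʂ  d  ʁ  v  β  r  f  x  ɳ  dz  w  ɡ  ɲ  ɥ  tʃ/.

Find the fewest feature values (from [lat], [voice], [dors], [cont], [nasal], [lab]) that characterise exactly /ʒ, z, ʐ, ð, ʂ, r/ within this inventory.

Every target segment is [+continuant], [−labial], [−dorsal]; each remaining inventory member fails at least one of these. Each conjunct is needed — [−labial, −dorsal] alone would also admit /t, d, ɳ, dz, …/; [+continuant, −dorsal] alone would also admit /v, β, f/; [+continuant, −labial] alone would also admit /ɣ, ʁ, x/ — and no other combination of two listed features has exactly this extension, so three is the minimum.

[+cont, −lab, −dors]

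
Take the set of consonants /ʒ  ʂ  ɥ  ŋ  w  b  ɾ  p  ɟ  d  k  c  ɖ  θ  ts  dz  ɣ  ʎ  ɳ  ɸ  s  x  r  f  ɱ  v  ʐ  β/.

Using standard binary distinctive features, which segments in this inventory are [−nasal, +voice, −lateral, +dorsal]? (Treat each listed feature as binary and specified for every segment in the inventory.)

Eliminate segments failing any feature: /ʒ, b, ɾ, d, ɖ, dz, r, v, ʐ, β/ are [−dorsal]; /ʂ, p, k, c, θ, ts, ɸ, s, x, f/ are [−voice]; /ŋ, ɳ, ɱ/ are [+nasal]; /ʎ/ is [+lateral]. The remaining /ɥ, w, ɟ, ɣ/ satisfy [−nasal], [+voice], [−lateral], [+dorsal].

ɥ, w, ɟ, ɣ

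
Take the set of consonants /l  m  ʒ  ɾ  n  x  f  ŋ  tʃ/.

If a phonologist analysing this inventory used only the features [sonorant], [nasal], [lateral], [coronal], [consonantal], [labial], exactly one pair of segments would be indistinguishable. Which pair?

tʃ, ʒ

Both /tʃ/ and /ʒ/ are [-sonorant], [-nasal], [-lateral], [+coronal], [+consonantal], [-labial]. Since the list omits [voice] and [continuant] — which do distinguish the voiceless postalveolar affricate from the voiced postalveolar fricative — this pair collapses; all other pairs remain distinct.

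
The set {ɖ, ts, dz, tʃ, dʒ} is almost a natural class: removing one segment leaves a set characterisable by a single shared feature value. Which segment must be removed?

/tʃ, dʒ, ts, dz/ are all [+delayed release], but /ɖ/ (voiced retroflex stop) is [-delayed release]. No other single segment can be removed to leave a set sharing one feature value that the removed segment lacks, so /ɖ/ is the odd one out.

ɖ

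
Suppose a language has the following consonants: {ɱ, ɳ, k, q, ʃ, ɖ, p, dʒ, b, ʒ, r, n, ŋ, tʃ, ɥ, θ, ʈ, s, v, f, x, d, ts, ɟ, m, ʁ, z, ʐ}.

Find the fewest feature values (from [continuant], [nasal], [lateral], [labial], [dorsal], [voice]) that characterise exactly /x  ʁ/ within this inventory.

[+continuant, −labial, +dorsal]

Every target segment is [+continuant], [−labial], [+dorsal]; each remaining inventory member fails at least one of these. Each conjunct is needed — [−labial, +dorsal] alone would also admit /k, q, ŋ, ɟ/; [+continuant, +dorsal] alone would also admit /ɥ/; [+continuant, −labial] alone would also admit /ʃ, ʒ, r, θ, …/ — and no other combination of two listed features has exactly this extension, so three is the minimum.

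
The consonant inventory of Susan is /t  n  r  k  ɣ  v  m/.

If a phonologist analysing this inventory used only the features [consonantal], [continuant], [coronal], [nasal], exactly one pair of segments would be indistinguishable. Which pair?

v, ɣ

/v/ (voiced labiodental fricative) and /ɣ/ (voiced velar fricative) are both [+consonantal], [+continuant], [−coronal], [−nasal], so none of the listed features separates them. (They do differ in [labial] and [dorsal], which are not among the given features.) Every other pair in the inventory differs on at least one listed feature.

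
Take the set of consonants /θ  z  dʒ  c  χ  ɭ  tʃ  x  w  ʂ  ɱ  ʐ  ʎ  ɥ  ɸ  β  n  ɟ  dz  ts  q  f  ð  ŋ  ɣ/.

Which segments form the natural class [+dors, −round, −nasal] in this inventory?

c, χ, x, ʎ, ɟ, q, ɣ

Checking each segment against [+dorsal], [−round], [−nasal]: /c/ (voiceless palatal stop), /χ/ (voiceless uvular fricative), /x/ (voiceless velar fricative), /ʎ/ (palatal lateral approximant), /ɟ/ (voiced palatal stop), /q/ (voiceless uvular stop), among others, satisfy every feature; every other segment in the inventory fails at least one.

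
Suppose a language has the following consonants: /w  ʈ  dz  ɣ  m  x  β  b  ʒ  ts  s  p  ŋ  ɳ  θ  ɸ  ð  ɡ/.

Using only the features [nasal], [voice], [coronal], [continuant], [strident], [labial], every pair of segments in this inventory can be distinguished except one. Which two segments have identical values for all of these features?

/β/ (voiced bilabial fricative) and /w/ (labial-velar glide) are both [-nasal], [+voice], [-coronal], [+continuant], [-strident], [+labial], so none of the listed features separates them. (They do differ in [sonorant], [round] and [dorsal], which are not among the given features.) Every other pair in the inventory differs on at least one listed feature.

β, w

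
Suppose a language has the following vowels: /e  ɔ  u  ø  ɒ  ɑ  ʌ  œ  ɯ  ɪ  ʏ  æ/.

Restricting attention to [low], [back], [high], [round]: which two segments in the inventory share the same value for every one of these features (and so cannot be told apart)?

On the given features, /œ/ and /ø/ have an identical profile: [-low], [-back], [-high], [+round]. No other two segments in the inventory coincide on all 4 features. (They do differ in [tense], which is not among the given features.)

œ, ø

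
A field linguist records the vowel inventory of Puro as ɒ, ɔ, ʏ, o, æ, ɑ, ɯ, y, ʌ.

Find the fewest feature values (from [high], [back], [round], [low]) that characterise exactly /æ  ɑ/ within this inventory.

Every target segment is [+low], [−round]; each remaining inventory member fails at least one of these. Each conjunct is needed — [−round] alone would also admit /ɯ, ʌ/; [+low] alone would also admit /ɒ/ — and no other single listed feature has exactly this extension, so two is the minimum.

[+low, −round]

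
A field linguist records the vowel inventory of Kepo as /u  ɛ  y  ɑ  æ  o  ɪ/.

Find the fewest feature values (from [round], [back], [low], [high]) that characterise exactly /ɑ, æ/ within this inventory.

/ɑ, æ/ are exactly the [+low] segments in the inventory, so a single feature suffices.

[+low]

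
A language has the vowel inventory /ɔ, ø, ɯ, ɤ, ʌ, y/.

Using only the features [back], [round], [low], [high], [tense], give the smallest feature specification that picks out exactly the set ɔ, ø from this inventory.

[−high, +round]

/ɔ, ø/ are all [−high], [+round], and no other segment in the inventory matches both values. Dropping any one of them over-generates: [+round] alone would also admit /y/; [−high] alone would also admit /ɤ, ʌ/. No other single listed feature picks out exactly this set either, so fewer than two features will not do.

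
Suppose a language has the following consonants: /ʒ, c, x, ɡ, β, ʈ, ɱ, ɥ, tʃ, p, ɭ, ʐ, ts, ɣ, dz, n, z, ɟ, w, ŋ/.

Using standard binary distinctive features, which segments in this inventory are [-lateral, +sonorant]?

First, the [-lateral] segments are /ʒ, c, x, ɡ, β, ʈ, ɱ, ɥ, tʃ, p, ʐ, ts, ɣ, dz, n, z, ɟ, w, ŋ/.
Among these, [+sonorant] leaves /ɱ, ɥ, n, w, ŋ/.

ɱ, ɥ, n, w, ŋ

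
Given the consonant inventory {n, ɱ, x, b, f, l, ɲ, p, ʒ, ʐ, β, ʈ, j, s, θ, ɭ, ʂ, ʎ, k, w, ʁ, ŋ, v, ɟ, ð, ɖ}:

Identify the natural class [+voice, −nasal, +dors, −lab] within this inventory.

j, ʎ, ʁ, ɟ

First, the [+voice] segments are /n, ɱ, b, l, ɲ, ʒ, ʐ, β, j, ɭ, ʎ, w, ʁ, ŋ, v, ɟ, ð, ɖ/.
Then [−nasal] gives /b, l, ʒ, ʐ, β, j, ɭ, ʎ, w, ʁ, v, ɟ, ð, ɖ/.
Of those, [+dorsal] gives /j, ʎ, w, ʁ, ɟ/.
Intersecting with [−labial] leaves /j, ʎ, ʁ, ɟ/.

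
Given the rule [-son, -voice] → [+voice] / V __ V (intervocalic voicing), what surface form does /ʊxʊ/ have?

/x/ satisfies [-son, -voice] and sits in V __ V. The [+voice] counterpart of the voiceless velar fricative is /ɣ/. Other segments in /ʊxʊ/ either fail the structural description or are not in the environment, so the surface form is [ʊɣʊ].

[ʊɣʊ]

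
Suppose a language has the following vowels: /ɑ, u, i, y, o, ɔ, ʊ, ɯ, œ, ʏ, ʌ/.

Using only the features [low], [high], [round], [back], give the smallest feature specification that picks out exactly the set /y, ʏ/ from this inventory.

Every target segment is [+high], [-back], [+round]; each remaining inventory member fails at least one of these. Each conjunct is needed — [-back, +round] alone would also admit /œ/; [+high, +round] alone would also admit /u, ʊ/; [+high, -back] alone would also admit /i/ — and no other combination of two listed features has exactly this extension, so three is the minimum.

[+high, -back, +round]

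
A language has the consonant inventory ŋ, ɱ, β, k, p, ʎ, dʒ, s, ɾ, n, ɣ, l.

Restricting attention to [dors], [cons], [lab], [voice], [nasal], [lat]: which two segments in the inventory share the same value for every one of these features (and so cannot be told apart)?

ɾ, dʒ

/ɾ/ (alveolar tap) and /dʒ/ (voiced postalveolar affricate) are both [-dorsal], [+consonantal], [-labial], [+voice], [-nasal], [-lateral], so none of the listed features separates them. (They do differ in [sonorant], [strident] and [anterior], which are not among the given features.) Every other pair in the inventory differs on at least one listed feature.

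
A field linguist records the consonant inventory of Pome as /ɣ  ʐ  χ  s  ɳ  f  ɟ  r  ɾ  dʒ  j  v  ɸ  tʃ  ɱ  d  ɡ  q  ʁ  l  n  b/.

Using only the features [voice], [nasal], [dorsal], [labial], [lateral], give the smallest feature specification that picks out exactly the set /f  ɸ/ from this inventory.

[−voice, +labial]

Every target segment is [−voice], [+labial]; each remaining inventory member fails at least one of these. Each conjunct is needed — [+labial] alone would also admit /v, ɱ, b/; [−voice] alone would also admit /χ, s, tʃ, q/ — and no other single listed feature has exactly this extension, so two is the minimum.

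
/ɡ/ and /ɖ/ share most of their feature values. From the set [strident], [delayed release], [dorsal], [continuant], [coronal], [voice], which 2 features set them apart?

[coronal], [dorsal]

The two segments share [−strident], [−delayed release], [−continuant], [+voice]. The only features from the list on which they differ: /ɡ/ is [−coronal] while /ɖ/ is [+coronal]; /ɡ/ is [+dorsal] while /ɖ/ is [−dorsal].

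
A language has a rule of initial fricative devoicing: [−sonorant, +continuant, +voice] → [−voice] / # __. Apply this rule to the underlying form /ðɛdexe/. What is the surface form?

The only segment in the rule's environment that also matches [−sonorant, +continuant, +voice] is /ð/. Applying [−voice] turns the voiced dental fricative into /θ/ (voiceless dental fricative), giving [θɛdexe].

[θɛdexe]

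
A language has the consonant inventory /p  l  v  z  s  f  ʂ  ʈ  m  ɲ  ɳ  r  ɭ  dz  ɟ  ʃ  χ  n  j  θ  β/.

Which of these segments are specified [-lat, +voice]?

v, z, m, ɲ, ɳ, r, dz, ɟ, n, j, β

Eliminate segments failing any feature: /p, s, f, ʂ, ʈ, ʃ, χ, θ/ are [-voice]; /l, ɭ/ are [+lateral]. The remaining /v, z, m, ɲ, ɳ, r, dz, ɟ, n, j, β/ satisfy [-lateral], [+voice].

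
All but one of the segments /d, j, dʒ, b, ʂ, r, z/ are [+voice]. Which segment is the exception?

Every segment except /ʂ/ is [+voice]. /ʂ/ (voiceless retroflex fricative) is [−voice], so it is the exception.

ʂ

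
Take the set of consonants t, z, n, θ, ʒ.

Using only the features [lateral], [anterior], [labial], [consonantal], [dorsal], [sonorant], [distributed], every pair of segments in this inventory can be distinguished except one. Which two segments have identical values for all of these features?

/t/ (voiceless alveolar stop) and /z/ (voiced alveolar fricative) are both [−lateral], [+anterior], [−labial], [+consonantal], [−dorsal], [−sonorant], [−distributed], so none of the listed features separates them. (They do differ in [voice], [continuant] and [strident], which are not among the given features.) Every other pair in the inventory differs on at least one listed feature.

t, z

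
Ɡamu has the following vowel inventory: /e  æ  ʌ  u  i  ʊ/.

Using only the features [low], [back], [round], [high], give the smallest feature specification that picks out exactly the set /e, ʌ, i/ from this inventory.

[-low, -round]

Every target segment is [-low], [-round]; each remaining inventory member fails at least one of these. Each conjunct is needed — [-round] alone would also admit /æ/; [-low] alone would also admit /u, ʊ/ — and no other single listed feature has exactly this extension, so two is the minimum.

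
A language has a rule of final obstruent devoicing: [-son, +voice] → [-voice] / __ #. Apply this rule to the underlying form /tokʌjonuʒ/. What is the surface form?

The only segment in the rule's environment that also matches [-son, +voice] is /ʒ/. Applying [-voice] turns the voiced postalveolar fricative into /ʃ/ (voiceless postalveolar fricative), giving [tokʌjonuʃ].

[tokʌjonuʃ]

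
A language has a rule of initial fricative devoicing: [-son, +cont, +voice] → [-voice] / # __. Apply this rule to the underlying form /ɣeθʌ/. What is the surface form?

[xeθʌ]

Only the initial segment /ɣ/ is both word-initial and matches the structural description. It is a voiced velar fricative, so [-son, +cont, +voice] holds; changing it to [-voice] with all other features held fixed yields /x/ (voiceless velar fricative). No other segment meets both the structural description and the environment, so the output is [xeθʌ].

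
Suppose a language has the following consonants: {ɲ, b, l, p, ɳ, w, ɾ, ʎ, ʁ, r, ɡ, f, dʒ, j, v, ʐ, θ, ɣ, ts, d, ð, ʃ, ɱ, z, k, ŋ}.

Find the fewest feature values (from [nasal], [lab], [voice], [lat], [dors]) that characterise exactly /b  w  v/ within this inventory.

[+voice, −nasal, +lab]

/b, w, v/ are all [+voice], [−nasal], [+labial], and no other segment in the inventory matches all three values. Dropping any one of them over-generates: [−nasal, +labial] alone would also admit /p, f/; [+voice, +labial] alone would also admit /ɱ/; [+voice, −nasal] alone would also admit /l, ɾ, ʎ, ʁ, …/. No other combination of two listed features picks out exactly this set either, so fewer than three features will not do.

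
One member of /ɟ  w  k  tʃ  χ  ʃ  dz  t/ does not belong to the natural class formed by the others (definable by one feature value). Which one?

/t, k, tʃ, dz, ʃ, ɟ, χ/ are all [−sonorant], but /w/ (labial-velar glide) is [+sonorant]. No other single segment can be removed to leave a set sharing one feature value that the removed segment lacks, so /w/ is the odd one out.

w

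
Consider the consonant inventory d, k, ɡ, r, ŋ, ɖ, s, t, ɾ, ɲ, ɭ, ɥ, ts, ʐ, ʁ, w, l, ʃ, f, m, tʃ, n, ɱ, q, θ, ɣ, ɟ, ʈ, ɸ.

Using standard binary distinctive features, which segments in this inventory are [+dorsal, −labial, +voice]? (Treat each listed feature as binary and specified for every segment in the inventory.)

Checking each segment against [+dorsal], [−labial], [+voice]: /ɡ/ (voiced velar stop), /ŋ/ (velar nasal), /ɲ/ (palatal nasal), /ʁ/ (voiced uvular fricative), /ɣ/ (voiced velar fricative), /ɟ/ (voiced palatal stop) satisfy every feature; every other segment in the inventory fails at least one.

ɡ, ŋ, ɲ, ʁ, ɣ, ɟ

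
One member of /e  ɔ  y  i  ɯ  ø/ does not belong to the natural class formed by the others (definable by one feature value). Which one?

ɔ

The remaining segments after removing /ɔ/ share [+tense]; /ɔ/ (mid back rounded lax vowel) is [−tense]. For every other candidate removal, the leftover set fails to share any single feature value that the removed segment lacks.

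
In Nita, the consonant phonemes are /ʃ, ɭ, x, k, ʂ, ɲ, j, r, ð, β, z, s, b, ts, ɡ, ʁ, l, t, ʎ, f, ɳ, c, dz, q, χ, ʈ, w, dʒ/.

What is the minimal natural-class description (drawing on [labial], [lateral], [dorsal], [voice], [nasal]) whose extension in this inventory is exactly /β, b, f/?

The class [+labial], [−dorsal] has exactly /β, b, f/ as its extension in this inventory. No smaller conjunction from the listed features achieves this: [−dorsal] alone would also admit /ʃ, ɭ, ʂ, r, …/; [+labial] alone would also admit /w/; and checking the remaining single features turns up none with this extension.

[+labial, −dorsal]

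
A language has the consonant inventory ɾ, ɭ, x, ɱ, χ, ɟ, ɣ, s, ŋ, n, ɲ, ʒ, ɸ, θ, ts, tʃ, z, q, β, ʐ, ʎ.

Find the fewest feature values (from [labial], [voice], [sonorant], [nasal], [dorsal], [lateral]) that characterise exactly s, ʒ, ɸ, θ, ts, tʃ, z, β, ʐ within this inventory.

[−sonorant, −dorsal]

The class [−sonorant], [−dorsal] has exactly /s, ʒ, ɸ, θ, ts, tʃ, z, β, ʐ/ as its extension in this inventory. No smaller conjunction from the listed features achieves this: [−dorsal] alone would also admit /ɾ, ɭ, ɱ, n/; [−sonorant] alone would also admit /x, χ, ɟ, ɣ, …/; and checking the remaining single features turns up none with this extension.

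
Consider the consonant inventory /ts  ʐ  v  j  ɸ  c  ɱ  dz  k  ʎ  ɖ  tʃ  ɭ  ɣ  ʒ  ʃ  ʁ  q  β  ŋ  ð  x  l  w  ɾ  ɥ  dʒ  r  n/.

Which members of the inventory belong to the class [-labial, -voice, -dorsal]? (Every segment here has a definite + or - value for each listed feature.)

The [-labial] segments are /ts, ʐ, j, c, dz, k, ʎ, ɖ, tʃ, ɭ, ɣ, ʒ, ʃ, ʁ, q, ŋ, ð, x, l, ɾ, dʒ, r, n/.
Intersecting with [-voice] gives /ts, c, k, tʃ, ʃ, q, x/.
Intersecting with [-dorsal] leaves /ts, tʃ, ʃ/.

ts, tʃ, ʃ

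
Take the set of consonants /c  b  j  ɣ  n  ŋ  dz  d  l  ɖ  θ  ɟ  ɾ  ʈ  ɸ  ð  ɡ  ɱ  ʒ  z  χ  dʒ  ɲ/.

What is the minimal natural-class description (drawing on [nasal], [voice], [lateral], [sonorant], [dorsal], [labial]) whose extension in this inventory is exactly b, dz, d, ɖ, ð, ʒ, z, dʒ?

Every target segment is [−sonorant], [+voice], [−dorsal]; each remaining inventory member fails at least one of these. Each conjunct is needed — [+voice, −dorsal] alone would also admit /n, l, ɾ, ɱ/; [−sonorant, −dorsal] alone would also admit /θ, ʈ, ɸ/; [−sonorant, +voice] alone would also admit /ɣ, ɟ, ɡ/ — and no other combination of two listed features has exactly this extension, so three is the minimum.

[−sonorant, +voice, −dorsal]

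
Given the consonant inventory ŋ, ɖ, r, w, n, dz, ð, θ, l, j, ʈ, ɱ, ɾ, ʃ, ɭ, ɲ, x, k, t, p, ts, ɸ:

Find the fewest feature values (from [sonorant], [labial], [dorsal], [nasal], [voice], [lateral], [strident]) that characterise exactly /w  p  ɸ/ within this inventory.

[−nasal, +labial]

/w, p, ɸ/ are all [−nasal], [+labial], and no other segment in the inventory matches both values. Dropping any one of them over-generates: [+labial] alone would also admit /ɱ/; [−nasal] alone would also admit /ɖ, r, dz, ð, …/. No other single listed feature picks out exactly this set either, so fewer than two features will not do.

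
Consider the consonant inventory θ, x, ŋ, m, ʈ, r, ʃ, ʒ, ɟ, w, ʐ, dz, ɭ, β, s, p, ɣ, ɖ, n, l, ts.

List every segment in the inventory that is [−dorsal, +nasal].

Checking each segment against [−dorsal], [+nasal]: /m/ (bilabial nasal), /n/ (alveolar nasal) satisfy every feature; every other segment in the inventory fails at least one.

m, n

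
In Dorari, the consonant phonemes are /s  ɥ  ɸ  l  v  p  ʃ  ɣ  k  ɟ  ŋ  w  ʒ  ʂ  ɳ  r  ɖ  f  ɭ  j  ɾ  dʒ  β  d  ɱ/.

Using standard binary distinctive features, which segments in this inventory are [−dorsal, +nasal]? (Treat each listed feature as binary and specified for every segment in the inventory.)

ɳ, ɱ

Eliminate segments failing any feature: /s, ɸ, l, v, p, ʃ, ʒ, ʂ, r, ɖ, f, ɭ, ɾ, dʒ, β, d/ are [−nasal]; /ɥ, ɣ, k, ɟ, ŋ, w, j/ are [+dorsal]. The remaining /ɳ, ɱ/ satisfy [−dorsal], [+nasal].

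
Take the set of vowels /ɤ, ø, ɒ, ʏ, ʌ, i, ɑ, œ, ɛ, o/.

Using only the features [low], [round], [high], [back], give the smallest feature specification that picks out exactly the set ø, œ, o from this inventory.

[-high, -low, +round]

The class [-high], [-low], [+round] has exactly /ø, œ, o/ as its extension in this inventory. No smaller conjunction from the listed features achieves this: [-low, +round] alone would also admit /ʏ/; [-high, +round] alone would also admit /ɒ/; [-high, -low] alone would also admit /ɤ, ʌ, ɛ/; and checking the remaining two-feature bundles turns up none with this extension.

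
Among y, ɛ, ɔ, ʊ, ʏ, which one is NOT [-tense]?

/ʊ, ɛ, ɔ, ʏ/ are all [-tense]; /y/ (high front rounded tense vowel) is [+tense].

y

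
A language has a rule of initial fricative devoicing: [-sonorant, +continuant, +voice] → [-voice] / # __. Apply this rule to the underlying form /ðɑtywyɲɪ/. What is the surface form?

[θɑtywyɲɪ]

Only the initial segment /ð/ is both word-initial and matches the structural description. It is a voiced dental fricative, so [-sonorant, +continuant, +voice] holds; changing it to [-voice] with all other features held fixed yields /θ/ (voiceless dental fricative). No other segment meets both the structural description and the environment, so the output is [θɑtywyɲɪ].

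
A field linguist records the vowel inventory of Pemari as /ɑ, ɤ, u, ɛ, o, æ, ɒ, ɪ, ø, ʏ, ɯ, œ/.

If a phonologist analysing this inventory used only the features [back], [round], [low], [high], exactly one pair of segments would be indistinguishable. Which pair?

œ, ø

On the given features, /œ/ and /ø/ have an identical profile: [−back], [+round], [−low], [−high]. No other two segments in the inventory coincide on all 4 features. (They do differ in [tense], which is not among the given features.)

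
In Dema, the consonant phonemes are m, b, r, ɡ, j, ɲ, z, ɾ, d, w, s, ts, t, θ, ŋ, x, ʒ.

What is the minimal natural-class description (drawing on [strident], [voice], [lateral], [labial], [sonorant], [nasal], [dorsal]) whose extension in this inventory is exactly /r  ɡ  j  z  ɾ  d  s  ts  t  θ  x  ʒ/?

Every target segment is [-nasal], [-labial]; each remaining inventory member fails at least one of these. Each conjunct is needed — [-labial] alone would also admit /ɲ, ŋ/; [-nasal] alone would also admit /b, w/ — and no other single listed feature has exactly this extension, so two is the minimum.

[-nasal, -labial]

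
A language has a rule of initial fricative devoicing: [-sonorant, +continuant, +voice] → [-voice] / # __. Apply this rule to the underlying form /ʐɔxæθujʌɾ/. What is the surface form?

/ʐ/ satisfies [-sonorant, +continuant, +voice] and sits in # __. The [-voice] counterpart of the voiced retroflex fricative is /ʂ/. Other segments in /ʐɔxæθujʌɾ/ either fail the structural description or are not in the environment, so the surface form is [ʂɔxæθujʌɾ].

[ʂɔxæθujʌɾ]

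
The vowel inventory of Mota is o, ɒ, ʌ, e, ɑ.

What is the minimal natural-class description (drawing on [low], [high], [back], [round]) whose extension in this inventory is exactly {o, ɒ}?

[+round]

Every target segment is [+round] and no other inventory member is, so one feature is enough.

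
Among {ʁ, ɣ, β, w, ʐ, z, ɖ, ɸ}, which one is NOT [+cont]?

Every segment except /ɖ/ is [+continuant]. /ɖ/ (voiced retroflex stop) is [−continuant], so it is the exception.

ɖ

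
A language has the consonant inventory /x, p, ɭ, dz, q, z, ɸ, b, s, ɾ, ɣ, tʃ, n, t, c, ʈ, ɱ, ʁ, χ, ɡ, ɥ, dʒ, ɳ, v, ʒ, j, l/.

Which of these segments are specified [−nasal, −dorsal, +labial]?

p, ɸ, b, v

Eliminate segments failing any feature: /x, q, ɣ, c, ʁ, χ, ɡ, ɥ, j/ are [+dorsal]; /ɭ, dz, z, s, ɾ, tʃ, t, ʈ, dʒ, ʒ, l/ are [−labial]; /n, ɱ, ɳ/ are [+nasal]. The remaining /p, ɸ, b, v/ satisfy [−nasal], [−dorsal], [+labial].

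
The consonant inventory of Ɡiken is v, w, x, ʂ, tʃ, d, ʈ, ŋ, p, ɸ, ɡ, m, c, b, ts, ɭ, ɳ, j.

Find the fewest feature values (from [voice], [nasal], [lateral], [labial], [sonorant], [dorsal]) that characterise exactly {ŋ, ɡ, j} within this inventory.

Every target segment is [+voice], [-labial], [+dorsal]; each remaining inventory member fails at least one of these. Each conjunct is needed — [-labial, +dorsal] alone would also admit /x, c/; [+voice, +dorsal] alone would also admit /w/; [+voice, -labial] alone would also admit /d, ɭ, ɳ/ — and no other combination of two listed features has exactly this extension, so three is the minimum.

[+voice, -labial, +dorsal]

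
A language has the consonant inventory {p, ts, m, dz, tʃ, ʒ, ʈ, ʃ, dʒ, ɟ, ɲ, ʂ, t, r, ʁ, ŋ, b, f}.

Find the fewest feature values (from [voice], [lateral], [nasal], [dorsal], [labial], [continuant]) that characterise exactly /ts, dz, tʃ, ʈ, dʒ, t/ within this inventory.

[−continuant, −labial, −dorsal]

/ts, dz, tʃ, ʈ, dʒ, t/ are all [−continuant], [−labial], [−dorsal], and no other segment in the inventory matches all three values. Dropping any one of them over-generates: [−labial, −dorsal] alone would also admit /ʒ, ʃ, ʂ, r/; [−continuant, −dorsal] alone would also admit /p, m, b/; [−continuant, −labial] alone would also admit /ɟ, ɲ, ŋ/. No other combination of two listed features picks out exactly this set either, so fewer than three features will not do.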